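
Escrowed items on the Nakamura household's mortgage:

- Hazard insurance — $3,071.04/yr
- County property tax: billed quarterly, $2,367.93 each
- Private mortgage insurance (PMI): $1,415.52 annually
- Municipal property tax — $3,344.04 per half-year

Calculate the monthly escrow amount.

$1,720.53

Hazard insurance: $3,071.04 per year
County property tax: $2,367.93 × 4 = $9,471.72 per year
Private mortgage insurance (PMI): $1,415.52 per year
Municipal property tax: $3,344.04 × 2 = $6,688.08 per year
Yearly total = $3,071.04 + $9,471.72 + $1,415.52 + $6,688.08 = $20,646.36
Monthly escrow = $20,646.36 ÷ 12 = $1,720.53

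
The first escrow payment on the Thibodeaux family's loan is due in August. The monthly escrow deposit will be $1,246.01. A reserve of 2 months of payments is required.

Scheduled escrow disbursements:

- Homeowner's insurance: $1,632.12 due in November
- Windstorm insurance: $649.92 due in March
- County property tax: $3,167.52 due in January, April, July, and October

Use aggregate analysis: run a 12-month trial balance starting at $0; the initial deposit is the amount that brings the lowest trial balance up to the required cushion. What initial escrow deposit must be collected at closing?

Cushion = 2 × $1,246.01 = $2,492.02
Trial balance (start $0, +$1,246.01 each month, − disbursements):
  Aug: +$1,246.01 → $1,246.01
  Sep: +$1,246.01 → $2,492.02
  Oct: +$1,246.01 − $3,167.52 → $570.51
  Nov: +$1,246.01 − $1,632.12 → $184.40
  Dec: +$1,246.01 → $1,430.41
  Jan: +$1,246.01 − $3,167.52 → -$491.10
  Feb: +$1,246.01 → $754.91
  Mar: +$1,246.01 − $649.92 → $1,351.00
  Apr: +$1,246.01 − $3,167.52 → -$570.51
  May: +$1,246.01 → $675.50
  Jun: +$1,246.01 → $1,921.51
  Jul: +$1,246.01 − $3,167.52 → $0.00
Lowest trial balance = -$570.51 (Apr)
Initial deposit = cushion − low point = $2,492.02 − (-$570.51) = $3,062.53

$3,062.53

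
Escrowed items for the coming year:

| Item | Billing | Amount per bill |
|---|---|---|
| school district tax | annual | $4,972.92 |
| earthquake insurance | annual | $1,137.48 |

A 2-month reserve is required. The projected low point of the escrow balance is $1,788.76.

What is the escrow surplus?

$770.36

School district tax: $4,972.92 annually
Earthquake insurance: $1,137.48 annually
Total annual escrow = $6,110.40
Per month = $6,110.40 / 12 = $509.20
Cushion = 2 × $509.20 = $1,018.40
Excess over cushion: $1,788.76 − $1,018.40 = $770.36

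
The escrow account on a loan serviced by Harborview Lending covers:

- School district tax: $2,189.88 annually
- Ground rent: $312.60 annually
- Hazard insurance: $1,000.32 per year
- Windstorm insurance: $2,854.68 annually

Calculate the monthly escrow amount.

School district tax: $2,189.88
Ground rent: $312.60
Hazard insurance: $1,000.32
Windstorm insurance: $2,854.68
Total annual escrow = $2,189.88 + $312.60 + $1,000.32 + $2,854.68 = $6,357.48
Monthly = $6,357.48 / 12 = $529.79

$529.79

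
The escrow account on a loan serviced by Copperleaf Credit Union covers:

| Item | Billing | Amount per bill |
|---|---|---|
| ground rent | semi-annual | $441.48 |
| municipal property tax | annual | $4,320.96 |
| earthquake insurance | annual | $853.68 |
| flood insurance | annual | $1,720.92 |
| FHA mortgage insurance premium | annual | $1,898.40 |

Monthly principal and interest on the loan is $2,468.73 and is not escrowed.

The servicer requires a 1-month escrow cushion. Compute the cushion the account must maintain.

$806.41

Ground rent — $441.48 × 2 = $882.96 annually
Municipal property tax — $4,320.96 annually
Earthquake insurance — $853.68 annually
Flood insurance — $1,720.92 annually
FHA mortgage insurance premium — $1,898.40 annually
Annual escrow total = $882.96 + $4,320.96 + $853.68 + $1,720.92 + $1,898.40 = $9,676.92
Per month = $9,676.92 / 12 = $806.41
Required cushion = 1 × $806.41 = $806.41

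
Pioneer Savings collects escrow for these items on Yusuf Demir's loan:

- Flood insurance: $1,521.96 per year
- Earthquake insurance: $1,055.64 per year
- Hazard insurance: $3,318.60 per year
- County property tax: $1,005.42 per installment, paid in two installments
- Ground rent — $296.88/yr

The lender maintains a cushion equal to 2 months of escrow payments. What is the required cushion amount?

$1,367.32

Flood insurance = $1,521.96 per year
Earthquake insurance = $1,055.64 per year
Hazard insurance = $3,318.60 per year
County property tax = $1,005.42 × 2 = $2,010.84 per year
Ground rent = $296.88 per year
Annual escrow total = $8,203.92
Monthly escrow = $8,203.92 ÷ 12 = $683.66
Cushion = 2 × $683.66 = $1,367.32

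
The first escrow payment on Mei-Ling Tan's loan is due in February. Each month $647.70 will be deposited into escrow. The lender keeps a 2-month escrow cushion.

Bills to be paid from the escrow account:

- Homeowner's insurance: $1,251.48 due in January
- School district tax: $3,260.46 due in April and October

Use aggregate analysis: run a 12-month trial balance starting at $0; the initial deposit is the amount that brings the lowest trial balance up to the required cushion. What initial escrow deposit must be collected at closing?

Cushion = 2 × $647.70 = $1,295.40
Trial balance (start $0, +$647.70 each month, − disbursements):
  Feb: +$647.70 → $647.70
  Mar: +$647.70 → $1,295.40
  Apr: +$647.70 − $3,260.46 → -$1,317.36
  May: +$647.70 → -$669.66
  Jun: +$647.70 → -$21.96
  Jul: +$647.70 → $625.74
  Aug: +$647.70 → $1,273.44
  Sep: +$647.70 → $1,921.14
  Oct: +$647.70 − $3,260.46 → -$691.62
  Nov: +$647.70 → -$43.92
  Dec: +$647.70 → $603.78
  Jan: +$647.70 − $1,251.48 → $0.00
Lowest trial balance = -$1,317.36 (Apr)
Initial deposit = cushion − low point = $1,295.40 − (-$1,317.36) = $2,612.76

$2,612.76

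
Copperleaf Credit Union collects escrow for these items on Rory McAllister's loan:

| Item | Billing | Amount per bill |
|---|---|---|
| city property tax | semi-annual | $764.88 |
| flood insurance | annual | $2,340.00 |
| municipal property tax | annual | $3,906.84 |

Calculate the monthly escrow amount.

$648.05

City property tax = $764.88 × 2 = $1,529.76 annually
Flood insurance = $2,340.00 annually
Municipal property tax = $3,906.84 annually
Total per year = $7,776.60
Monthly escrow = $7,776.60 ÷ 12 = $648.05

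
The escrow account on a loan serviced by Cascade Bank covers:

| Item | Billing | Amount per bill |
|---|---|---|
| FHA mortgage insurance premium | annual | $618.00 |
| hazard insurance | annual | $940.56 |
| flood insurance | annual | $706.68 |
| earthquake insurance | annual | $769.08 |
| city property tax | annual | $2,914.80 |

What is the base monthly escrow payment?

FHA mortgage insurance premium = $618.00 annually
Hazard insurance = $940.56 annually
Flood insurance = $706.68 annually
Earthquake insurance = $769.08 annually
City property tax = $2,914.80 annually
Annual escrow total = $618.00 + $940.56 + $706.68 + $769.08 + $2,914.80 = $5,949.12
Base monthly escrow = $5,949.12 / 12 = $495.76

$495.76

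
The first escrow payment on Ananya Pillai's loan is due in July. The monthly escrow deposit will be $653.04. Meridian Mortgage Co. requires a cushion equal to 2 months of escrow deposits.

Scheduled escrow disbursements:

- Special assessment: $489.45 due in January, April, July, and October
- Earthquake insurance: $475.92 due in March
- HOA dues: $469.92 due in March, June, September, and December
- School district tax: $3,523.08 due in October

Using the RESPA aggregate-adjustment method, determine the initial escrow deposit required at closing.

$3,665.82

Cushion = 2 × $653.04 = $1,306.08
Trial balance (start $0, +$653.04 each month, − disbursements):
  Jul: +$653.04 − $489.45 → $163.59
  Aug: +$653.04 → $816.63
  Sep: +$653.04 − $469.92 → $999.75
  Oct: +$653.04 − $4,012.53 → -$2,359.74
  Nov: +$653.04 → -$1,706.70
  Dec: +$653.04 − $469.92 → -$1,523.58
  Jan: +$653.04 − $489.45 → -$1,359.99
  Feb: +$653.04 → -$706.95
  Mar: +$653.04 − $945.84 → -$999.75
  Apr: +$653.04 − $489.45 → -$836.16
  May: +$653.04 → -$183.12
  Jun: +$653.04 − $469.92 → $0.00
Lowest trial balance = -$2,359.74 (Oct)
Initial deposit = cushion − low point = $1,306.08 − (-$2,359.74) = $3,665.82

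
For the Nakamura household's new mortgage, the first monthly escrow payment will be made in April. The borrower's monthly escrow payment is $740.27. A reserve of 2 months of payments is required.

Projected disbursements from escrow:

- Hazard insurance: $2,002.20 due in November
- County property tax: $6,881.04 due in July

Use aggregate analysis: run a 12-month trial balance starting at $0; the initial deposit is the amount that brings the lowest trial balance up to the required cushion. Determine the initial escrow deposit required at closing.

$5,400.50

Cushion = 2 × $740.27 = $1,480.54
Trial balance (start $0, +$740.27 each month, − disbursements):
  Apr: +$740.27 → $740.27
  May: +$740.27 → $1,480.54
  Jun: +$740.27 → $2,220.81
  Jul: +$740.27 − $6,881.04 → -$3,919.96
  Aug: +$740.27 → -$3,179.69
  Sep: +$740.27 → -$2,439.42
  Oct: +$740.27 → -$1,699.15
  Nov: +$740.27 − $2,002.20 → -$2,961.08
  Dec: +$740.27 → -$2,220.81
  Jan: +$740.27 → -$1,480.54
  Feb: +$740.27 → -$740.27
  Mar: +$740.27 → $0.00
Lowest trial balance = -$3,919.96 (Jul)
Initial deposit = cushion − low point = $1,480.54 − (-$3,919.96) = $5,400.50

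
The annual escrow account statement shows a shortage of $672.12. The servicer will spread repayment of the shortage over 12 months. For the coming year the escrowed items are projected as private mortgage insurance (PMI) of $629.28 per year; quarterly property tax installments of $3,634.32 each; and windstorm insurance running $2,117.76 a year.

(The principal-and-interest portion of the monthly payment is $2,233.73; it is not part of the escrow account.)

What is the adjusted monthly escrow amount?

Private mortgage insurance (PMI) — $629.28/yr
Property tax — $3,634.32 × 4 = $14,537.28/yr
Windstorm insurance — $2,117.76/yr
Yearly total = $17,284.32
Per month = $17,284.32 ÷ 12 = $1,440.36
Shortage spread = $672.12 / 12 = $56.01/mo
New monthly escrow = $1,440.36 + $56.01 = $1,496.37

$1,496.37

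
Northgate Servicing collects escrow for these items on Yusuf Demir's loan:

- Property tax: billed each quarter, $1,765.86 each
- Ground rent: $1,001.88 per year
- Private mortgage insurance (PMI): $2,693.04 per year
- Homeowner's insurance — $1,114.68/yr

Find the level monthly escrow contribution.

$989.42

Property tax: $1,765.86 × 4 = $7,063.44 annually
Ground rent: $1,001.88 annually
Private mortgage insurance (PMI): $2,693.04 annually
Homeowner's insurance: $1,114.68 annually
Total per year = $7,063.44 + $1,001.88 + $2,693.04 + $1,114.68 = $11,873.04
Per month = $11,873.04 / 12 = $989.42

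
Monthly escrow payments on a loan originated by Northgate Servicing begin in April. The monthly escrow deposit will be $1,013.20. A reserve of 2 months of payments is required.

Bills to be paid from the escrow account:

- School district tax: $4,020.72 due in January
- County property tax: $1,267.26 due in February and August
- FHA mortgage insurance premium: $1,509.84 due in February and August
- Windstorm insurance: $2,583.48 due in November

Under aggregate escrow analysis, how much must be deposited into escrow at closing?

$3,039.60

Cushion = 2 × $1,013.20 = $2,026.40
Trial balance (start $0, +$1,013.20 each month, − disbursements):
  Apr: +$1,013.20 → $1,013.20
  May: +$1,013.20 → $2,026.40
  Jun: +$1,013.20 → $3,039.60
  Jul: +$1,013.20 → $4,052.80
  Aug: +$1,013.20 − $2,777.10 → $2,288.90
  Sep: +$1,013.20 → $3,302.10
  Oct: +$1,013.20 → $4,315.30
  Nov: +$1,013.20 − $2,583.48 → $2,745.02
  Dec: +$1,013.20 → $3,758.22
  Jan: +$1,013.20 − $4,020.72 → $750.70
  Feb: +$1,013.20 − $2,777.10 → -$1,013.20
  Mar: +$1,013.20 → $0.00
Lowest trial balance = -$1,013.20 (Feb)
Initial deposit = cushion − low point = $2,026.40 − (-$1,013.20) = $3,039.60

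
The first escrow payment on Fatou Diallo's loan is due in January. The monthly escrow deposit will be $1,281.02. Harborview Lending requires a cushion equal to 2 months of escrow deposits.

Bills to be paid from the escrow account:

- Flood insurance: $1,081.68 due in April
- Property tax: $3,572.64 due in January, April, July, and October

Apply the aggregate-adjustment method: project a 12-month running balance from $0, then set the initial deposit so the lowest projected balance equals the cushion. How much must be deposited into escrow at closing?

$5,664.92

Cushion = 2 × $1,281.02 = $2,562.04
Trial balance (start $0, +$1,281.02 each month, − disbursements):
  Jan: +$1,281.02 − $3,572.64 → -$2,291.62
  Feb: +$1,281.02 → -$1,010.60
  Mar: +$1,281.02 → $270.42
  Apr: +$1,281.02 − $4,654.32 → -$3,102.88
  May: +$1,281.02 → -$1,821.86
  Jun: +$1,281.02 → -$540.84
  Jul: +$1,281.02 − $3,572.64 → -$2,832.46
  Aug: +$1,281.02 → -$1,551.44
  Sep: +$1,281.02 → -$270.42
  Oct: +$1,281.02 − $3,572.64 → -$2,562.04
  Nov: +$1,281.02 → -$1,281.02
  Dec: +$1,281.02 → $0.00
Lowest trial balance = -$3,102.88 (Apr)
Initial deposit = cushion − low point = $2,562.04 − (-$3,102.88) = $5,664.92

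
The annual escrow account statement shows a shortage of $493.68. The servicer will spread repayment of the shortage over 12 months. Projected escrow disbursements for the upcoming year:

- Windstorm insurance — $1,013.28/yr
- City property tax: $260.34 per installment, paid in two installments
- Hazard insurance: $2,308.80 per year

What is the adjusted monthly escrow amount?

$361.37

Windstorm insurance = $1,013.28 annually
City property tax = $260.34 × 2 = $520.68 annually
Hazard insurance = $2,308.80 annually
Total per year = $3,842.76
Per month = $3,842.76 / 12 = $320.23
Shortage per month = $493.68 / 12 = $41.14
New monthly escrow = $320.23 + $41.14 = $361.37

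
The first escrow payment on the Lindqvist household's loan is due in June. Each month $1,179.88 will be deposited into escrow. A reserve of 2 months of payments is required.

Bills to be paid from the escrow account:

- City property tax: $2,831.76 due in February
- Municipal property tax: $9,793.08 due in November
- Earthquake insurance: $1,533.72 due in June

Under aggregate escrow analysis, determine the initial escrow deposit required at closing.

Cushion = 2 × $1,179.88 = $2,359.76
Trial balance (start $0, +$1,179.88 each month, − disbursements):
  Jun: +$1,179.88 − $1,533.72 → -$353.84
  Jul: +$1,179.88 → $826.04
  Aug: +$1,179.88 → $2,005.92
  Sep: +$1,179.88 → $3,185.80
  Oct: +$1,179.88 → $4,365.68
  Nov: +$1,179.88 − $9,793.08 → -$4,247.52
  Dec: +$1,179.88 → -$3,067.64
  Jan: +$1,179.88 → -$1,887.76
  Feb: +$1,179.88 − $2,831.76 → -$3,539.64
  Mar: +$1,179.88 → -$2,359.76
  Apr: +$1,179.88 → -$1,179.88
  May: +$1,179.88 → $0.00
Lowest trial balance = -$4,247.52 (Nov)
Initial deposit = cushion − low point = $2,359.76 − (-$4,247.52) = $6,607.28

$6,607.28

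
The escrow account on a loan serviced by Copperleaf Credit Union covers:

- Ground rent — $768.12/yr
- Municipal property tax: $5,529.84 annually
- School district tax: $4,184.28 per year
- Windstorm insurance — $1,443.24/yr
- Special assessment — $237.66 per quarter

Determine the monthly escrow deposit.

Ground rent: $768.12
Municipal property tax: $5,529.84
School district tax: $4,184.28
Windstorm insurance: $1,443.24
Special assessment: $237.66 × 4 = $950.64
Combined annual = $12,876.12
Base monthly escrow = $12,876.12 ÷ 12 = $1,073.01

$1,073.01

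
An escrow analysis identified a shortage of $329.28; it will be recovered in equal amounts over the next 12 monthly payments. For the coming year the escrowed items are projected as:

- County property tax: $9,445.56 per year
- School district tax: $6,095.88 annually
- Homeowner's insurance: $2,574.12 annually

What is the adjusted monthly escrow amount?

$1,537.07

County property tax — $9,445.56
School district tax — $6,095.88
Homeowner's insurance — $2,574.12
Combined annual = $9,445.56 + $6,095.88 + $2,574.12 = $18,115.56
Monthly escrow = $18,115.56 ÷ 12 = $1,509.63
Monthly shortage recovery: $329.28 ÷ 12 = $27.44
Adjusted monthly = $1,509.63 + $27.44 = $1,537.07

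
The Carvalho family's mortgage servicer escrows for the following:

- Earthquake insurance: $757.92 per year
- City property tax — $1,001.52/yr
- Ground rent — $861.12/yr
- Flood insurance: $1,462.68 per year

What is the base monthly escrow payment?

Earthquake insurance: $757.92 annually
City property tax: $1,001.52 annually
Ground rent: $861.12 annually
Flood insurance: $1,462.68 annually
Yearly total = $4,083.24
Monthly = $4,083.24 ÷ 12 = $340.27

$340.27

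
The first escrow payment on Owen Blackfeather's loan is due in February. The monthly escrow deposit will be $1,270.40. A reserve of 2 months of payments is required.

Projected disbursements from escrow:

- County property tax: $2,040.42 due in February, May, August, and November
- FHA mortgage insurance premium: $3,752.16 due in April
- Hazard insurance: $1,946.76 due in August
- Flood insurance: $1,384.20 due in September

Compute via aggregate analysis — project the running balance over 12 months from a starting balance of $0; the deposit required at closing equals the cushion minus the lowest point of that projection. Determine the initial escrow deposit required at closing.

$5,581.98

Cushion = 2 × $1,270.40 = $2,540.80
Trial balance (start $0, +$1,270.40 each month, − disbursements):
  Feb: +$1,270.40 − $2,040.42 → -$770.02
  Mar: +$1,270.40 → $500.38
  Apr: +$1,270.40 − $3,752.16 → -$1,981.38
  May: +$1,270.40 − $2,040.42 → -$2,751.40
  Jun: +$1,270.40 → -$1,481.00
  Jul: +$1,270.40 → -$210.60
  Aug: +$1,270.40 − $3,987.18 → -$2,927.38
  Sep: +$1,270.40 − $1,384.20 → -$3,041.18
  Oct: +$1,270.40 → -$1,770.78
  Nov: +$1,270.40 − $2,040.42 → -$2,540.80
  Dec: +$1,270.40 → -$1,270.40
  Jan: +$1,270.40 → $0.00
Lowest trial balance = -$3,041.18 (Sep)
Initial deposit = cushion − low point = $2,540.80 − (-$3,041.18) = $5,581.98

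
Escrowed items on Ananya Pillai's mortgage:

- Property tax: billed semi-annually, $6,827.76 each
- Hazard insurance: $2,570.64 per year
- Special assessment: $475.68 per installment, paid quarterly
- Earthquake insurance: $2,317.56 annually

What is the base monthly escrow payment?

$1,703.87

Property tax — $6,827.76 × 2 = $13,655.52/yr
Hazard insurance — $2,570.64/yr
Special assessment — $475.68 × 4 = $1,902.72/yr
Earthquake insurance — $2,317.56/yr
Total per year = $20,446.44
Monthly escrow = $20,446.44 / 12 = $1,703.87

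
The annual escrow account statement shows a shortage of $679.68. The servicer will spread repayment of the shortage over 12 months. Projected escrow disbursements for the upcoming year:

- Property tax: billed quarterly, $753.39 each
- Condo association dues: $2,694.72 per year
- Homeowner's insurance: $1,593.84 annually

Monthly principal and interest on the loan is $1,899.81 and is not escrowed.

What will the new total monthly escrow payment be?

Property tax — $753.39 × 4 = $3,013.56 per year
Condo association dues — $2,694.72 per year
Homeowner's insurance — $1,593.84 per year
Combined annual = $3,013.56 + $2,694.72 + $1,593.84 = $7,302.12
Per month = $7,302.12 / 12 = $608.51
Monthly shortage recovery: $679.68 ÷ 12 = $56.64
Adjusted monthly = $608.51 + $56.64 = $665.15

$665.15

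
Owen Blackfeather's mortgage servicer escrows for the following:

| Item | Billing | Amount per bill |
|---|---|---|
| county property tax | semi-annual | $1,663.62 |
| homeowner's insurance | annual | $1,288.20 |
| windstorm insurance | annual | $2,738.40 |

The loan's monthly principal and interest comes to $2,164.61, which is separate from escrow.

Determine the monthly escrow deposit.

$612.82

County property tax = $1,663.62 × 2 = $3,327.24
Homeowner's insurance = $1,288.20
Windstorm insurance = $2,738.40
Yearly total = $7,353.84
Monthly = $7,353.84 ÷ 12 = $612.82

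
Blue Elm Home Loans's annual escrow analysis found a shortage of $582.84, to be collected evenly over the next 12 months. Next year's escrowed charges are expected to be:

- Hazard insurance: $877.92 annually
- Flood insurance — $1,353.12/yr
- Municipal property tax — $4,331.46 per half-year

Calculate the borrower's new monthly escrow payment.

Hazard insurance = $877.92
Flood insurance = $1,353.12
Municipal property tax = $4,331.46 × 2 = $8,662.92
Annual escrow total = $877.92 + $1,353.12 + $8,662.92 = $10,893.96
Per month = $10,893.96 / 12 = $907.83
Shortage per month = $582.84 ÷ 12 = $48.57
New monthly escrow = $907.83 + $48.57 = $956.40

$956.40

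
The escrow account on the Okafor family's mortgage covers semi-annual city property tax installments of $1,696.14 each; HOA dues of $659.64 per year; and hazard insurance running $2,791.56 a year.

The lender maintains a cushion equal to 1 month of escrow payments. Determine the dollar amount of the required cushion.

City property tax = $1,696.14 × 2 = $3,392.28/yr
HOA dues = $659.64/yr
Hazard insurance = $2,791.56/yr
Yearly total = $6,843.48
Monthly = $6,843.48 / 12 = $570.29
Cushion = 1 × $570.29 = $570.29

$570.29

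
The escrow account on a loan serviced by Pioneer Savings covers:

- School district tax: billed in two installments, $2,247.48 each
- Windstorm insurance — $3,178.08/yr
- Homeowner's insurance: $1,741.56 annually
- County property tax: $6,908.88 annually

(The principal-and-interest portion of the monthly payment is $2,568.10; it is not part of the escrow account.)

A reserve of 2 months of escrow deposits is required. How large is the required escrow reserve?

School district tax = $2,247.48 × 2 = $4,494.96/yr
Windstorm insurance = $3,178.08/yr
Homeowner's insurance = $1,741.56/yr
County property tax = $6,908.88/yr
Annual escrow total = $16,323.48
Base monthly escrow = $16,323.48 ÷ 12 = $1,360.29
Required cushion = 2 × $1,360.29 = $2,720.58

$2,720.58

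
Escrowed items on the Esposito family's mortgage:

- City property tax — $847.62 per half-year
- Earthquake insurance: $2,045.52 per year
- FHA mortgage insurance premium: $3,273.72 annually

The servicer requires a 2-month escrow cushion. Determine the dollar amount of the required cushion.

City property tax: $847.62 × 2 = $1,695.24 per year
Earthquake insurance: $2,045.52 per year
FHA mortgage insurance premium: $3,273.72 per year
Combined annual = $1,695.24 + $2,045.52 + $3,273.72 = $7,014.48
Monthly = $7,014.48 ÷ 12 = $584.54
Reserve = 2 × $584.54 = $1,169.08

$1,169.08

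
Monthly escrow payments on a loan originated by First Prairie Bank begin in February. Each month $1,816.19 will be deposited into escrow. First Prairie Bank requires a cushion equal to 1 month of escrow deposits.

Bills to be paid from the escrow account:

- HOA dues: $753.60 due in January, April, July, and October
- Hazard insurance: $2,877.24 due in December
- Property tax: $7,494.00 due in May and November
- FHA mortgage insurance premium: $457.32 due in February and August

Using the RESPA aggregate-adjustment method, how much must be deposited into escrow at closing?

$3,256.35

Cushion = 1 × $1,816.19 = $1,816.19
Trial balance (start $0, +$1,816.19 each month, − disbursements):
  Feb: +$1,816.19 − $457.32 → $1,358.87
  Mar: +$1,816.19 → $3,175.06
  Apr: +$1,816.19 − $753.60 → $4,237.65
  May: +$1,816.19 − $7,494.00 → -$1,440.16
  Jun: +$1,816.19 → $376.03
  Jul: +$1,816.19 − $753.60 → $1,438.62
  Aug: +$1,816.19 − $457.32 → $2,797.49
  Sep: +$1,816.19 → $4,613.68
  Oct: +$1,816.19 − $753.60 → $5,676.27
  Nov: +$1,816.19 − $7,494.00 → -$1.54
  Dec: +$1,816.19 − $2,877.24 → -$1,062.59
  Jan: +$1,816.19 − $753.60 → $0.00
Lowest trial balance = -$1,440.16 (May)
Initial deposit = cushion − low point = $1,816.19 − (-$1,440.16) = $3,256.35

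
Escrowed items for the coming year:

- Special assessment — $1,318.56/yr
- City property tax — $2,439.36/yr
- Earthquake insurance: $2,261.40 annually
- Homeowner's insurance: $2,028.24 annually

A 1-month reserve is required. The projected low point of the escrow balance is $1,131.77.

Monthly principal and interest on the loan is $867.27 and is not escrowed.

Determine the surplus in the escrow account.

$461.14

Special assessment — $1,318.56 per year
City property tax — $2,439.36 per year
Earthquake insurance — $2,261.40 per year
Homeowner's insurance — $2,028.24 per year
Combined annual = $1,318.56 + $2,439.36 + $2,261.40 + $2,028.24 = $8,047.56
Per month = $8,047.56 / 12 = $670.63
Cushion = 1 × $670.63 = $670.63
Excess over cushion: $1,131.77 − $670.63 = $461.14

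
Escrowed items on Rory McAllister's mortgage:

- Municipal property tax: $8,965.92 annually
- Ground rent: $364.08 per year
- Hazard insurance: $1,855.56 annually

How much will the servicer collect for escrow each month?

Municipal property tax: $8,965.92 per year
Ground rent: $364.08 per year
Hazard insurance: $1,855.56 per year
Total annual escrow = $11,185.56
Per month = $11,185.56 / 12 = $932.13

$932.13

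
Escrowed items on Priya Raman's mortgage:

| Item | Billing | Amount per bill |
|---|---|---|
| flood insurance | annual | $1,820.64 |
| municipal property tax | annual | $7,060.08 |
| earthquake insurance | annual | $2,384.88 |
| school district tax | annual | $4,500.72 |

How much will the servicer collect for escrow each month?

Flood insurance: $1,820.64
Municipal property tax: $7,060.08
Earthquake insurance: $2,384.88
School district tax: $4,500.72
Yearly total = $1,820.64 + $7,060.08 + $2,384.88 + $4,500.72 = $15,766.32
Monthly escrow = $15,766.32 / 12 = $1,313.86

$1,313.86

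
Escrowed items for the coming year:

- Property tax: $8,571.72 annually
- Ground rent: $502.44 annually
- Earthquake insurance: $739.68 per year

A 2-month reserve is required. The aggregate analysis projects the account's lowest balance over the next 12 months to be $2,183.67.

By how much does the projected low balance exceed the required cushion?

$548.03

Property tax — $8,571.72 per year
Ground rent — $502.44 per year
Earthquake insurance — $739.68 per year
Total per year = $8,571.72 + $502.44 + $739.68 = $9,813.84
Monthly = $9,813.84 ÷ 12 = $817.82
Cushion = 2 × $817.82 = $1,635.64
Excess over cushion: $2,183.67 − $1,635.64 = $548.03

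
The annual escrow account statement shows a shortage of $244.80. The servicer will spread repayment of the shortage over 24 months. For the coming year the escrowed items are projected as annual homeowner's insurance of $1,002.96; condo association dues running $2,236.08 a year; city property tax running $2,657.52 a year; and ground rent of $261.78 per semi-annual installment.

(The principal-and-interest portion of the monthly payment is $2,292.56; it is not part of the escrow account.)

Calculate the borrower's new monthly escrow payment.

Homeowner's insurance: $1,002.96 annually
Condo association dues: $2,236.08 annually
City property tax: $2,657.52 annually
Ground rent: $261.78 × 2 = $523.56 annually
Total per year = $1,002.96 + $2,236.08 + $2,657.52 + $523.56 = $6,420.12
Per month = $6,420.12 ÷ 12 = $535.01
Shortage per month = $244.80 / 24 = $10.20
New monthly escrow = $535.01 + $10.20 = $545.21

$545.21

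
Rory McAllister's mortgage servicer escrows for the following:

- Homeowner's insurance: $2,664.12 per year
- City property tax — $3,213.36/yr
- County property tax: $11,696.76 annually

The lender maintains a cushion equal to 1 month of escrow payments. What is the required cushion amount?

$1,464.52

Homeowner's insurance = $2,664.12
City property tax = $3,213.36
County property tax = $11,696.76
Total annual escrow = $2,664.12 + $3,213.36 + $11,696.76 = $17,574.24
Monthly = $17,574.24 / 12 = $1,464.52
Required cushion = 1 × $1,464.52 = $1,464.52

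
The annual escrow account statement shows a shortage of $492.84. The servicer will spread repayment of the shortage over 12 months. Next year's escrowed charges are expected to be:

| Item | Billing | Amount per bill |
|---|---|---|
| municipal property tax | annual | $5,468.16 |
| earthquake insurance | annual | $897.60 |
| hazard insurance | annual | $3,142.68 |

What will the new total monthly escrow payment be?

Municipal property tax = $5,468.16/yr
Earthquake insurance = $897.60/yr
Hazard insurance = $3,142.68/yr
Total per year = $9,508.44
Monthly = $9,508.44 / 12 = $792.37
Monthly shortage recovery: $492.84 / 12 = $41.07
Adjusted monthly = $792.37 + $41.07 = $833.44

$833.44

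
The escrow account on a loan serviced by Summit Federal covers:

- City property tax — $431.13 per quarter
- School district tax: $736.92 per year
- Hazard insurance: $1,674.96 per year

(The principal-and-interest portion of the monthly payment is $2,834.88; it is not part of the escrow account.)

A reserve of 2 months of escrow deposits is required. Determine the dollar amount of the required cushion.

City property tax — $431.13 × 4 = $1,724.52 annually
School district tax — $736.92 annually
Hazard insurance — $1,674.96 annually
Total per year = $1,724.52 + $736.92 + $1,674.96 = $4,136.40
Base monthly escrow = $4,136.40 / 12 = $344.70
Reserve = 2 × $344.70 = $689.40

$689.40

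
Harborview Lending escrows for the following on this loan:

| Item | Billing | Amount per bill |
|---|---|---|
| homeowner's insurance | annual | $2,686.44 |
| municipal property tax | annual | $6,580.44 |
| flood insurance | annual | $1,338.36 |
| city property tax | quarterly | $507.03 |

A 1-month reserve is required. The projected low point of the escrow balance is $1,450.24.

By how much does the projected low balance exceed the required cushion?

$397.46

Homeowner's insurance — $2,686.44/yr
Municipal property tax — $6,580.44/yr
Flood insurance — $1,338.36/yr
City property tax — $507.03 × 4 = $2,028.12/yr
Annual escrow total = $2,686.44 + $6,580.44 + $1,338.36 + $2,028.12 = $12,633.36
Base monthly escrow = $12,633.36 ÷ 12 = $1,052.78
Required cushion = 1 × $1,052.78 = $1,052.78
Surplus = $1,450.24 − $1,052.78 = $397.46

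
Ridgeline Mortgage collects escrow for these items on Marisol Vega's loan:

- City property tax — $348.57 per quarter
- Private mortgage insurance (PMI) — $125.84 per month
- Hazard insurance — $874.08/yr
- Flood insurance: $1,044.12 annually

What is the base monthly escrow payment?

City property tax — $348.57 × 4 = $1,394.28 per year
Private mortgage insurance (PMI) — $125.84 × 12 = $1,510.08 per year
Hazard insurance — $874.08 per year
Flood insurance — $1,044.12 per year
Yearly total = $1,394.28 + $1,510.08 + $874.08 + $1,044.12 = $4,822.56
Monthly = $4,822.56 ÷ 12 = $401.88

$401.88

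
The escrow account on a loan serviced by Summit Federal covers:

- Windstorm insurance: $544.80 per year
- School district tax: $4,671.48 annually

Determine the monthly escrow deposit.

$434.69

Windstorm insurance = $544.80 annually
School district tax = $4,671.48 annually
Combined annual = $5,216.28
Monthly = $5,216.28 / 12 = $434.69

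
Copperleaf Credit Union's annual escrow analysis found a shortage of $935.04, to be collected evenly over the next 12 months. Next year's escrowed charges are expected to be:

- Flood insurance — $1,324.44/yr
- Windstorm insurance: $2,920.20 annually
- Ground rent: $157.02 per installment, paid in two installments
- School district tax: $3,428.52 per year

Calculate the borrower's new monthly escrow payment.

Flood insurance — $1,324.44 per year
Windstorm insurance — $2,920.20 per year
Ground rent — $157.02 × 2 = $314.04 per year
School district tax — $3,428.52 per year
Yearly total = $7,987.20
Monthly escrow = $7,987.20 ÷ 12 = $665.60
Shortage spread = $935.04 ÷ 12 = $77.92/mo
New monthly escrow = $665.60 + $77.92 = $743.52

$743.52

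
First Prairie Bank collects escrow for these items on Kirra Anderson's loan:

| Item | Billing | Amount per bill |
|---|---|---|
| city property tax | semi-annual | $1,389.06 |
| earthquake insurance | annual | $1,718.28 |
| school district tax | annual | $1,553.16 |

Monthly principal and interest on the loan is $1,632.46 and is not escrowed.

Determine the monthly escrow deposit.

$504.13

City property tax: $1,389.06 × 2 = $2,778.12 annually
Earthquake insurance: $1,718.28 annually
School district tax: $1,553.16 annually
Annual escrow total = $2,778.12 + $1,718.28 + $1,553.16 = $6,049.56
Monthly = $6,049.56 ÷ 12 = $504.13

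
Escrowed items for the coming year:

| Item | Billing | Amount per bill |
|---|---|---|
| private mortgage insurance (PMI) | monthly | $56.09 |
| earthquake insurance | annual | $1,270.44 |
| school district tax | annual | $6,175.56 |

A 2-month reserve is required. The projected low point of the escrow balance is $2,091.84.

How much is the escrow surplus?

$738.66

Private mortgage insurance (PMI) — $56.09 × 12 = $673.08/yr
Earthquake insurance — $1,270.44/yr
School district tax — $6,175.56/yr
Combined annual = $673.08 + $1,270.44 + $6,175.56 = $8,119.08
Base monthly escrow = $8,119.08 / 12 = $676.59
Cushion = 2 × $676.59 = $1,353.18
Excess over cushion: $2,091.84 − $1,353.18 = $738.66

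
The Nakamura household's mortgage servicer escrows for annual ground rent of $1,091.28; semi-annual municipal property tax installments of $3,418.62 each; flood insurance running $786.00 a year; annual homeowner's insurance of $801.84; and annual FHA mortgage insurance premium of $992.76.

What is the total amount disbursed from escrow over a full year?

$10,509.12

Ground rent — $1,091.28/yr
Municipal property tax — $3,418.62 × 2 = $6,837.24/yr
Flood insurance — $786.00/yr
Homeowner's insurance — $801.84/yr
FHA mortgage insurance premium — $992.76/yr
Annual escrow total = $10,509.12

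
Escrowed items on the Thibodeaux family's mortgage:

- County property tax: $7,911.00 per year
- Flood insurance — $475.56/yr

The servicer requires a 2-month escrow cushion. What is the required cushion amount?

County property tax = $7,911.00 annually
Flood insurance = $475.56 annually
Total annual escrow = $8,386.56
Per month = $8,386.56 / 12 = $698.88
Reserve = 2 × $698.88 = $1,397.76

$1,397.76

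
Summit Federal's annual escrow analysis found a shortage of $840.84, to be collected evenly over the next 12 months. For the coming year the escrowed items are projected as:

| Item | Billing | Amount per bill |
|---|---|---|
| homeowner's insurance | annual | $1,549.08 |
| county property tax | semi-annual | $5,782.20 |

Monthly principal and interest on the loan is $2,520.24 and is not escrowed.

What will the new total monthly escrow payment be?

Homeowner's insurance — $1,549.08/yr
County property tax — $5,782.20 × 2 = $11,564.40/yr
Total per year = $1,549.08 + $11,564.40 = $13,113.48
Monthly escrow = $13,113.48 / 12 = $1,092.79
Shortage per month = $840.84 ÷ 12 = $70.07
Adjusted monthly = $1,092.79 + $70.07 = $1,162.86

$1,162.86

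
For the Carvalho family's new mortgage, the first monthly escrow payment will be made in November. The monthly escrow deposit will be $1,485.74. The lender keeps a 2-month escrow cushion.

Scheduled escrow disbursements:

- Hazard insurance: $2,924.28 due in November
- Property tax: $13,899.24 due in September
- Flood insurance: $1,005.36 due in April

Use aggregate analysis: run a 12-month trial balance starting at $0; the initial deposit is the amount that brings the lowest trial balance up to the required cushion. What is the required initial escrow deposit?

Cushion = 2 × $1,485.74 = $2,971.48
Trial balance (start $0, +$1,485.74 each month, − disbursements):
  Nov: +$1,485.74 − $2,924.28 → -$1,438.54
  Dec: +$1,485.74 → $47.20
  Jan: +$1,485.74 → $1,532.94
  Feb: +$1,485.74 → $3,018.68
  Mar: +$1,485.74 → $4,504.42
  Apr: +$1,485.74 − $1,005.36 → $4,984.80
  May: +$1,485.74 → $6,470.54
  Jun: +$1,485.74 → $7,956.28
  Jul: +$1,485.74 → $9,442.02
  Aug: +$1,485.74 → $10,927.76
  Sep: +$1,485.74 − $13,899.24 → -$1,485.74
  Oct: +$1,485.74 → $0.00
Lowest trial balance = -$1,485.74 (Sep)
Initial deposit = cushion − low point = $2,971.48 − (-$1,485.74) = $4,457.22

$4,457.22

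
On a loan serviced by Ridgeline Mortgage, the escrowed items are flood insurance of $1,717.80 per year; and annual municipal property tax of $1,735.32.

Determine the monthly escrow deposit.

$287.76

Flood insurance = $1,717.80
Municipal property tax = $1,735.32
Total per year = $1,717.80 + $1,735.32 = $3,453.12
Monthly = $3,453.12 / 12 = $287.76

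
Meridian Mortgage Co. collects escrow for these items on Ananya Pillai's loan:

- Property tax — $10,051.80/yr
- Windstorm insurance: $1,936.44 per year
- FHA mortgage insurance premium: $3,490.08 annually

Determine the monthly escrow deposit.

$1,289.86

Property tax — $10,051.80/yr
Windstorm insurance — $1,936.44/yr
FHA mortgage insurance premium — $3,490.08/yr
Yearly total = $10,051.80 + $1,936.44 + $3,490.08 = $15,478.32
Monthly escrow = $15,478.32 / 12 = $1,289.86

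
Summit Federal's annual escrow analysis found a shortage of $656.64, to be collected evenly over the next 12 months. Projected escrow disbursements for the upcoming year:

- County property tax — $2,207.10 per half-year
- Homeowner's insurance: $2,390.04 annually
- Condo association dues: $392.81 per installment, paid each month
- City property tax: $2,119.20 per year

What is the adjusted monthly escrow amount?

County property tax: $2,207.10 × 2 = $4,414.20 per year
Homeowner's insurance: $2,390.04 per year
Condo association dues: $392.81 × 12 = $4,713.72 per year
City property tax: $2,119.20 per year
Annual escrow total = $4,414.20 + $2,390.04 + $4,713.72 + $2,119.20 = $13,637.16
Monthly = $13,637.16 / 12 = $1,136.43
Shortage spread = $656.64 / 12 = $54.72/mo
Adjusted monthly = $1,136.43 + $54.72 = $1,191.15

$1,191.15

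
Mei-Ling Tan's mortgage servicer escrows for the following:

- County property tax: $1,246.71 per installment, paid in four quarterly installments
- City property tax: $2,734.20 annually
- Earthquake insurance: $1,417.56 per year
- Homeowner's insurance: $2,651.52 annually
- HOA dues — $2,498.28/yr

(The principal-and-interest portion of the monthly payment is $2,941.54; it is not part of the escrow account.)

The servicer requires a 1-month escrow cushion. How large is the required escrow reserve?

County property tax = $1,246.71 × 4 = $4,986.84 per year
City property tax = $2,734.20 per year
Earthquake insurance = $1,417.56 per year
Homeowner's insurance = $2,651.52 per year
HOA dues = $2,498.28 per year
Yearly total = $4,986.84 + $2,734.20 + $1,417.56 + $2,651.52 + $2,498.28 = $14,288.40
Monthly escrow = $14,288.40 ÷ 12 = $1,190.70
Reserve = 1 × $1,190.70 = $1,190.70

$1,190.70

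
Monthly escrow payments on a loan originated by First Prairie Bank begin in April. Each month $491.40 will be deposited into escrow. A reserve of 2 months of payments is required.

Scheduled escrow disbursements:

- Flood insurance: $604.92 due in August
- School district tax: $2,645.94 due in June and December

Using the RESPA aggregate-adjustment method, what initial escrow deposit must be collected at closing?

Cushion = 2 × $491.40 = $982.80
Trial balance (start $0, +$491.40 each month, − disbursements):
  Apr: +$491.40 → $491.40
  May: +$491.40 → $982.80
  Jun: +$491.40 − $2,645.94 → -$1,171.74
  Jul: +$491.40 → -$680.34
  Aug: +$491.40 − $604.92 → -$793.86
  Sep: +$491.40 → -$302.46
  Oct: +$491.40 → $188.94
  Nov: +$491.40 → $680.34
  Dec: +$491.40 − $2,645.94 → -$1,474.20
  Jan: +$491.40 → -$982.80
  Feb: +$491.40 → -$491.40
  Mar: +$491.40 → $0.00
Lowest trial balance = -$1,474.20 (Dec)
Initial deposit = cushion − low point = $982.80 − (-$1,474.20) = $2,457.00

$2,457.00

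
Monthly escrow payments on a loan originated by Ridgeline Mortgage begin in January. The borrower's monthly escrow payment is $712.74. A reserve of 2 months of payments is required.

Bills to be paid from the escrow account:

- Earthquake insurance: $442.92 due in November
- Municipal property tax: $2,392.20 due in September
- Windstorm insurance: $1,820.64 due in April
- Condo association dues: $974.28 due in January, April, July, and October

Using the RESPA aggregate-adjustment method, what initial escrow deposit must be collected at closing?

$2,408.04

Cushion = 2 × $712.74 = $1,425.48
Trial balance (start $0, +$712.74 each month, − disbursements):
  Jan: +$712.74 − $974.28 → -$261.54
  Feb: +$712.74 → $451.20
  Mar: +$712.74 → $1,163.94
  Apr: +$712.74 − $2,794.92 → -$918.24
  May: +$712.74 → -$205.50
  Jun: +$712.74 → $507.24
  Jul: +$712.74 − $974.28 → $245.70
  Aug: +$712.74 → $958.44
  Sep: +$712.74 − $2,392.20 → -$721.02
  Oct: +$712.74 − $974.28 → -$982.56
  Nov: +$712.74 − $442.92 → -$712.74
  Dec: +$712.74 → $0.00
Lowest trial balance = -$982.56 (Oct)
Initial deposit = cushion − low point = $1,425.48 − (-$982.56) = $2,408.04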